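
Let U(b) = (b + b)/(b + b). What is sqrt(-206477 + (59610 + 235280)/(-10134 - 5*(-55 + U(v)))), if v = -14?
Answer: I*sqrt(139533405233)/822 ≈ 454.43*I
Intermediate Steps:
U(b) = 1 (U(b) = (2*b)/((2*b)) = (2*b)*(1/(2*b)) = 1)
sqrt(-206477 + (59610 + 235280)/(-10134 - 5*(-55 + U(v)))) = sqrt(-206477 + (59610 + 235280)/(-10134 - 5*(-55 + 1))) = sqrt(-206477 + 294890/(-10134 - 5*(-54))) = sqrt(-206477 + 294890/(-10134 + 270)) = sqrt(-206477 + 294890/(-9864)) = sqrt(-206477 + 294890*(-1/9864)) = sqrt(-206477 - 147445/4932) = sqrt(-1018492009/4932) = I*sqrt(139533405233)/822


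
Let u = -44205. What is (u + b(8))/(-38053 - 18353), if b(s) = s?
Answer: 44197/56406 ≈ 0.78355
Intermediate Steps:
(u + b(8))/(-38053 - 18353) = (-44205 + 8)/(-38053 - 18353) = -44197/(-56406) = -44197*(-1/56406) = 44197/56406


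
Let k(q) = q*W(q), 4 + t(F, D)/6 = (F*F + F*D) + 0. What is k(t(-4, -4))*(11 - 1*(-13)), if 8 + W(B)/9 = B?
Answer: 5806080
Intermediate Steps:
W(B) = -72 + 9*B
t(F, D) = -24 + 6*F**2 + 6*D*F (t(F, D) = -24 + 6*((F*F + F*D) + 0) = -24 + 6*((F**2 + D*F) + 0) = -24 + 6*(F**2 + D*F) = -24 + (6*F**2 + 6*D*F) = -24 + 6*F**2 + 6*D*F)
k(q) = q*(-72 + 9*q)
k(t(-4, -4))*(11 - 1*(-13)) = (9*(-24 + 6*(-4)**2 + 6*(-4)*(-4))*(-8 + (-24 + 6*(-4)**2 + 6*(-4)*(-4))))*(11 - 1*(-13)) = (9*(-24 + 6*16 + 96)*(-8 + (-24 + 6*16 + 96)))*(11 + 13) = (9*(-24 + 96 + 96)*(-8 + (-24 + 96 + 96)))*24 = (9*168*(-8 + 168))*24 = (9*168*160)*24 = 241920*24 = 5806080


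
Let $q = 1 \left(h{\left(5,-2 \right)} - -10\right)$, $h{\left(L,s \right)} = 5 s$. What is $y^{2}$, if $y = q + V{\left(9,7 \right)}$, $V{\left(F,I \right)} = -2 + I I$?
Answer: $2209$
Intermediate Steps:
$V{\left(F,I \right)} = -2 + I^{2}$
$q = 0$ ($q = 1 \left(5 \left(-2\right) - -10\right) = 1 \left(-10 + 10\right) = 1 \cdot 0 = 0$)
$y = 47$ ($y = 0 - \left(2 - 7^{2}\right) = 0 + \left(-2 + 49\right) = 0 + 47 = 47$)
$y^{2} = 47^{2} = 2209$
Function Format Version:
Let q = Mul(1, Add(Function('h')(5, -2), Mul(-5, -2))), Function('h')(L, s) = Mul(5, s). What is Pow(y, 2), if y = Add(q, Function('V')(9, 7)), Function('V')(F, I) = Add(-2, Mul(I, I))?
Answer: 2209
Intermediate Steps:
Function('V')(F, I) = Add(-2, Pow(I, 2))
q = 0 (q = Mul(1, Add(Mul(5, -2), Mul(-5, -2))) = Mul(1, Add(-10, 10)) = Mul(1, 0) = 0)
y = 47 (y = Add(0, Add(-2, Pow(7, 2))) = Add(0, Add(-2, 49)) = Add(0, 47) = 47)
Pow(y, 2) = Pow(47, 2) = 2209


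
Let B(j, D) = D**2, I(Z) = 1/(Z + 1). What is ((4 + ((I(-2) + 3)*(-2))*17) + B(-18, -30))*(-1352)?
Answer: -1130272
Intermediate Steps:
I(Z) = 1/(1 + Z)
((4 + ((I(-2) + 3)*(-2))*17) + B(-18, -30))*(-1352) = ((4 + ((1/(1 - 2) + 3)*(-2))*17) + (-30)**2)*(-1352) = ((4 + ((1/(-1) + 3)*(-2))*17) + 900)*(-1352) = ((4 + ((-1 + 3)*(-2))*17) + 900)*(-1352) = ((4 + (2*(-2))*17) + 900)*(-1352) = ((4 - 4*17) + 900)*(-1352) = ((4 - 68) + 900)*(-1352) = (-64 + 900)*(-1352) = 836*(-1352) = -1130272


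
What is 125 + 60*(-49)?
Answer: -2815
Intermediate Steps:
125 + 60*(-49) = 125 - 2940 = -2815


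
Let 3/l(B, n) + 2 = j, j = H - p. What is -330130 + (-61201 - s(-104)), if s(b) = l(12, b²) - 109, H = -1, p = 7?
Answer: -3912217/10 ≈ -3.9122e+5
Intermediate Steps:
j = -8 (j = -1 - 1*7 = -1 - 7 = -8)
l(B, n) = -3/10 (l(B, n) = 3/(-2 - 8) = 3/(-10) = 3*(-⅒) = -3/10)
s(b) = -1093/10 (s(b) = -3/10 - 109 = -1093/10)
-330130 + (-61201 - s(-104)) = -330130 + (-61201 - 1*(-1093/10)) = -330130 + (-61201 + 1093/10) = -330130 - 610917/10 = -3912217/10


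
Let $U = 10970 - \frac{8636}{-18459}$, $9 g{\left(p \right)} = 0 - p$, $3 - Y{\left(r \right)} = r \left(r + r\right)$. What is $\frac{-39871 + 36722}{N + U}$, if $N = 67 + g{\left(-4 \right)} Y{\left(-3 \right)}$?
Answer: $- \frac{58127391}{203617559} \approx -0.28547$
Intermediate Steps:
$Y{\left(r \right)} = 3 - 2 r^{2}$ ($Y{\left(r \right)} = 3 - r \left(r + r\right) = 3 - r 2 r = 3 - 2 r^{2}$)
$g{\left(p \right)} = - \frac{p}{9}$ ($g{\left(p \right)} = \frac{0 - p}{9} = \frac{\left(-1\right) p}{9} = - \frac{p}{9}$)
$U = \frac{202503866}{18459}$ ($U = 10970 - - \frac{8636}{18459} = 10970 + \frac{8636}{18459} = \frac{202503866}{18459} \approx 10970.0$)
$N = \frac{181}{3}$ ($N = 67 + \left(- \frac{1}{9}\right) \left(-4\right) \left(3 - 2 \left(-3\right)^{2}\right) = 67 + \frac{4 \left(3 - 18\right)}{9} = 67 + \frac{4}{9} \left(-15\right) = 67 - \frac{20}{3} = \frac{181}{3} \approx 60.333$)
$\frac{-39871 + 36722}{N + U} = \frac{-39871 + 36722}{\frac{181}{3} + \frac{202503866}{18459}} = - \frac{3149}{\frac{203617559}{18459}} = \left(-3149\right) \frac{18459}{203617559} = - \frac{58127391}{203617559}$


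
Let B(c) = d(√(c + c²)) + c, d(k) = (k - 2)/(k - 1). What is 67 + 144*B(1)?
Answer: 211 - 144*√2 ≈ 7.3532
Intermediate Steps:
d(k) = (-2 + k)/(-1 + k)
B(c) = c + (-2 + √(c + c²))/(-1 + √(c + c²)) (B(c) = (-2 + √(c + c²))/(-1 + √(c + c²)) + c = c + (-2 + √(c + c²))/(-1 + √(c + c²)))
67 + 144*B(1) = 67 + 144*((-2 + √(1*(1 + 1)) + 1*(-1 + √(1*(1 + 1))))/(-1 + √(1*(1 + 1)))) = 67 + 144*((-2 + √(1*2) + 1*(-1 + √(1*2)))/(-1 + √(1*2))) = 67 + 144*((-2 + √2 + 1*(-1 + √2))/(-1 + √2)) = 67 + 144*((-2 + √2 + (-1 + √2))/(-1 + √2)) = 67 + 144*((-3 + 2*√2)/(-1 + √2)) = 67 + 144*(-3 + 2*√2)/(-1 + √2)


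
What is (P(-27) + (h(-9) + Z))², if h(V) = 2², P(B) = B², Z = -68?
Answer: 442225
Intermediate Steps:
h(V) = 4
(P(-27) + (h(-9) + Z))² = ((-27)² + (4 - 68))² = (729 - 64)² = 665² = 442225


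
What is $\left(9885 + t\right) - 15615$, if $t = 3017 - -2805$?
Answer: $92$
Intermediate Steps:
$t = 5822$ ($t = 3017 + 2805 = 5822$)
$\left(9885 + t\right) - 15615 = \left(9885 + 5822\right) - 15615 = 15707 - 15615 = 92$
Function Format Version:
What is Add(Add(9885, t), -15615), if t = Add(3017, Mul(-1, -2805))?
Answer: 92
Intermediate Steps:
t = 5822 (t = Add(3017, 2805) = 5822)
Add(Add(9885, t), -15615) = Add(Add(9885, 5822), -15615) = Add(15707, -15615) = 92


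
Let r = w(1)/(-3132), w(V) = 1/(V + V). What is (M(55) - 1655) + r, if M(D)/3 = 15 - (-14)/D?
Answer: -554414167/344520 ≈ -1609.2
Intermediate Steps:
w(V) = 1/(2*V)
M(D) = 45 + 42/D (M(D) = 3*(15 - (-14)/D) = 3*(15 + 14/D) = 45 + 42/D)
r = -1/6264 (r = ((1/2)/1)/(-3132) = ((1/2)*1)*(-1/3132) = (1/2)*(-1/3132) = -1/6264 ≈ -0.00015964)
(M(55) - 1655) + r = ((45 + 42/55) - 1655) - 1/6264 = (2517/55 - 1655) - 1/6264 = -88508/55 - 1/6264 = -554414167/344520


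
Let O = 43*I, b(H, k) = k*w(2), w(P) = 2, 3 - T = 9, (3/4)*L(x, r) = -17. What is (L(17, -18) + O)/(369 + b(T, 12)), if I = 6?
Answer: 706/1179 ≈ 0.59881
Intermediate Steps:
L(x, r) = -68/3 (L(x, r) = (4/3)*(-17) = -68/3)
T = -6 (T = 3 - 1*9 = 3 - 9 = -6)
b(H, k) = 2*k (b(H, k) = k*2 = 2*k)
O = 258 (O = 43*6 = 258)
(L(17, -18) + O)/(369 + b(T, 12)) = (-68/3 + 258)/(369 + 2*12) = 706/(3*(369 + 24)) = (706/3)/393 = (706/3)*(1/393) = 706/1179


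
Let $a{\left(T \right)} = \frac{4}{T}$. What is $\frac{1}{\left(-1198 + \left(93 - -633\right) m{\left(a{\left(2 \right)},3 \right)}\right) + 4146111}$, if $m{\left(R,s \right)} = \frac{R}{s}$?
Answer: $\frac{1}{4145397} \approx 2.4123 \cdot 10^{-7}$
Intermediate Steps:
$\frac{1}{\left(-1198 + \left(93 - -633\right) m{\left(a{\left(2 \right)},3 \right)}\right) + 4146111} = \frac{1}{\left(-1198 + \left(93 - -633\right) \frac{4 \cdot \frac{1}{2}}{3}\right) + 4146111} = \frac{1}{\left(-1198 + \left(93 + 633\right) 4 \cdot \frac{1}{2} \cdot \frac{1}{3}\right) + 4146111} = \frac{1}{\left(-1198 + 726 \cdot 2 \cdot \frac{1}{3}\right) + 4146111} = \frac{1}{\left(-1198 + 726 \cdot \frac{2}{3}\right) + 4146111} = \frac{1}{\left(-1198 + 484\right) + 4146111} = \frac{1}{-714 + 4146111} = \frac{1}{4145397}$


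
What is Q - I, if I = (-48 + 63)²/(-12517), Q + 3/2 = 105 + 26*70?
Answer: 48153349/25034 ≈ 1923.5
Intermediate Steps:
Q = 3847/2 (Q = -3/2 + (105 + 26*70) = -3/2 + (105 + 1820) = -3/2 + 1925 = 3847/2 ≈ 1923.5)
I = -225/12517 (I = 15²*(-1/12517) = 225*(-1/12517) = -225/12517 ≈ -0.017976)
Q - I = 3847/2 - 1*(-225/12517) = 3847/2 + 225/12517 = 48153349/25034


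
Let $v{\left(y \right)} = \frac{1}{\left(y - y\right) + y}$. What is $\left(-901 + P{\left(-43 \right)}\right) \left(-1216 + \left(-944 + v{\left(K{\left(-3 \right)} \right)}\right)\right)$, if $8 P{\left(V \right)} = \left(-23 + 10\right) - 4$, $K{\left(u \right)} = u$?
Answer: $\frac{46825225}{24} \approx 1.9511 \cdot 10^{6}$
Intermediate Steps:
$v{\left(y \right)} = \frac{1}{y}$ ($v{\left(y \right)} = \frac{1}{0 + y} = \frac{1}{y}$)
$P{\left(V \right)} = - \frac{17}{8}$ ($P{\left(V \right)} = \frac{\left(-23 + 10\right) - 4}{8} = \frac{-13 - 4}{8} = \frac{1}{8} \left(-17\right) = - \frac{17}{8}$)
$\left(-901 + P{\left(-43 \right)}\right) \left(-1216 + \left(-944 + v{\left(K{\left(-3 \right)} \right)}\right)\right) = \left(-901 - \frac{17}{8}\right) \left(-1216 - \left(944 - \frac{1}{-3}\right)\right) = - \frac{7225 \left(-1216 - \frac{2833}{3}\right)}{8} = \left(- \frac{7225}{8}\right) \left(- \frac{6481}{3}\right) = \frac{46825225}{24}$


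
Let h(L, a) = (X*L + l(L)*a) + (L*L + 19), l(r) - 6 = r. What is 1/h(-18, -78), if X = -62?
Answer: 1/2395 ≈ 0.00041754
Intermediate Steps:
l(r) = 6 + r
h(L, a) = 19 + L² - 62*L + a*(6 + L) (h(L, a) = (-62*L + (6 + L)*a) + (L*L + 19) = (-62*L + a*(6 + L)) + (L² + 19) = (-62*L + a*(6 + L)) + (19 + L²) = 19 + L² - 62*L + a*(6 + L))
1/h(-18, -78) = 1/(19 + (-18)² - 62*(-18) - 78*(6 - 18)) = 1/(19 + 324 + 1116 - 78*(-12)) = 1/(19 + 324 + 1116 + 936) = 1/2395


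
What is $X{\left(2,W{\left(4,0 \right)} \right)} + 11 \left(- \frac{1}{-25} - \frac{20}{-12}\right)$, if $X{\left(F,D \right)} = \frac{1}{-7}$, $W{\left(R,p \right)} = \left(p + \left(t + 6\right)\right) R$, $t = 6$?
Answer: $\frac{9781}{525} \approx 18.63$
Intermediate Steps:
$W{\left(R,p \right)} = R \left(12 + p\right)$ ($W{\left(R,p \right)} = \left(p + \left(6 + 6\right)\right) R = \left(p + 12\right) R = \left(12 + p\right) R = R \left(12 + p\right)$)
$X{\left(F,D \right)} = - \frac{1}{7}$
$X{\left(2,W{\left(4,0 \right)} \right)} + 11 \left(- \frac{1}{-25} - \frac{20}{-12}\right) = - \frac{1}{7} + 11 \left(- \frac{1}{-25} - \frac{20}{-12}\right) = - \frac{1}{7} + 11 \left(\left(-1\right) \left(- \frac{1}{25}\right) - - \frac{5}{3}\right) = - \frac{1}{7} + 11 \left(\frac{1}{25} + \frac{5}{3}\right) = - \frac{1}{7} + 11 \cdot \frac{128}{75} = - \frac{1}{7} + \frac{1408}{75} = \frac{9781}{525}$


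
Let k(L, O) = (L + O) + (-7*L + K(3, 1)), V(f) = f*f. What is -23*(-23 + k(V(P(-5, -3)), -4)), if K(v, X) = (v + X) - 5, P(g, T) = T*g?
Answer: 31694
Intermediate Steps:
V(f) = f²
K(v, X) = -5 + X + v (K(v, X) = (X + v) - 5 = -5 + X + v)
k(L, O) = -1 + O - 6*L (k(L, O) = (L + O) + (-7*L + (-5 + 1 + 3)) = (L + O) + (-7*L - 1) = (L + O) + (-1 - 7*L) = -1 + O - 6*L)
-23*(-23 + k(V(P(-5, -3)), -4)) = -23*(-23 + (-1 - 4 - 6*(-3*(-5))²)) = -23*(-23 + (-1 - 4 - 6*15²)) = -23*(-23 + (-1 - 4 - 6*225)) = -23*(-23 + (-1 - 4 - 1350)) = -23*(-23 - 1355) = -23*(-1378) = 31694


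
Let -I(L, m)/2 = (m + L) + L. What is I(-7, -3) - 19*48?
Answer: -878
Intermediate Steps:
I(L, m) = -4*L - 2*m (I(L, m) = -2*((m + L) + L) = -2*((L + m) + L) = -2*(m + 2*L) = -4*L - 2*m)
I(-7, -3) - 19*48 = (-4*(-7) - 2*(-3)) - 19*48 = (28 + 6) - 912 = 34 - 912 = -878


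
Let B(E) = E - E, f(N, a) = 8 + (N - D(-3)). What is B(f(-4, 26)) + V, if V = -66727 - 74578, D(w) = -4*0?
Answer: -141305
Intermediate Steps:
D(w) = 0
V = -141305
f(N, a) = 8 + N (f(N, a) = 8 + (N - 1*0) = 8 + (N + 0) = 8 + N)
B(E) = 0
B(f(-4, 26)) + V = 0 - 141305 = -141305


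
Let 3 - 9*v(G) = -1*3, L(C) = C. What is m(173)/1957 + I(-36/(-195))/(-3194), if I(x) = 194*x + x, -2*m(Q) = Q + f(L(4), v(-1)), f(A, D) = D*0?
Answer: -346733/6250658 ≈ -0.055471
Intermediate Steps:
v(G) = ⅔ (v(G) = ⅓ - (-1)*3/9 = ⅓ - ⅑*(-3) = ⅓ + ⅓ = ⅔)
f(A, D) = 0
m(Q) = -Q/2 (m(Q) = -(Q + 0)/2 = -Q/2)
I(x) = 195*x
m(173)/1957 + I(-36/(-195))/(-3194) = -½*173/1957 + (195*(-36/(-195)))/(-3194) = -173/2*1/1957 + (195*(-36*(-1/195)))*(-1/3194) = -173/3914 + (195*(12/65))*(-1/3194) = -173/3914 + 36*(-1/3194) = -173/3914 - 18/1597 = -346733/6250658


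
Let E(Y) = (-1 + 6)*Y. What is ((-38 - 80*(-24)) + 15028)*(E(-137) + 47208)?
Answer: 786703930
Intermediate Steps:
E(Y) = 5*Y
((-38 - 80*(-24)) + 15028)*(E(-137) + 47208) = ((-38 - 80*(-24)) + 15028)*(5*(-137) + 47208) = ((-38 + 1920) + 15028)*(-685 + 47208) = (1882 + 15028)*46523 = 16910*46523 = 786703930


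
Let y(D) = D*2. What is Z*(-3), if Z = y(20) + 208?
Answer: -744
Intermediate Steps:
y(D) = 2*D
Z = 248 (Z = 2*20 + 208 = 40 + 208 = 248)
Z*(-3) = 248*(-3) = -744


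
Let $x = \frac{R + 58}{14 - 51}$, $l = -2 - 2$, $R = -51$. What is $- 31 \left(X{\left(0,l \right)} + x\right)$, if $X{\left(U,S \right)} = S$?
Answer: $\frac{4805}{37} \approx 129.86$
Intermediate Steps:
$l = -4$
$x = - \frac{7}{37}$ ($x = \frac{-51 + 58}{14 - 51} = \frac{7}{-37} = 7 \left(- \frac{1}{37}\right) = - \frac{7}{37} \approx -0.18919$)
$- 31 \left(X{\left(0,l \right)} + x\right) = - 31 \left(-4 - \frac{7}{37}\right) = \left(-31\right) \left(- \frac{155}{37}\right) = \frac{4805}{37}$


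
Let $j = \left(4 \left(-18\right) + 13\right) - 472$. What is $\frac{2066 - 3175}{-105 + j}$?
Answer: $\frac{1109}{636} \approx 1.7437$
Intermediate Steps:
$j = -531$ ($j = \left(-72 + 13\right) - 472 = -59 - 472 = -531$)
$\frac{2066 - 3175}{-105 + j} = \frac{2066 - 3175}{-105 - 531} = - \frac{1109}{-636} = \left(-1109\right) \left(- \frac{1}{636}\right) = \frac{1109}{636}$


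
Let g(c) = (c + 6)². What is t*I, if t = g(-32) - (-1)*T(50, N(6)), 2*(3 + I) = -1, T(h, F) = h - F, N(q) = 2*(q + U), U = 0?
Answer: -2499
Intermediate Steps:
g(c) = (6 + c)²
N(q) = 2*q (N(q) = 2*(q + 0) = 2*q)
I = -7/2 (I = -3 + (½)*(-1) = -3 - ½ = -7/2 ≈ -3.5000)
t = 714 (t = (6 - 32)² - (-1)*(50 - 2*6) = (-26)² - (-1)*(50 - 1*12) = 676 - (-1)*(50 - 12) = 676 - (-1)*38 = 676 - 1*(-38) = 676 + 38 = 714)
t*I = 714*(-7/2) = -2499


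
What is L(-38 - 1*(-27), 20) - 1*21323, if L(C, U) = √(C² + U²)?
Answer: -21323 + √521 ≈ -21300.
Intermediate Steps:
L(-38 - 1*(-27), 20) - 1*21323 = √((-38 - 1*(-27))² + 20²) - 1*21323 = √((-38 + 27)² + 400) - 21323 = √((-11)² + 400) - 21323 = √(121 + 400) - 21323 = √521 - 21323 = -21323 + √521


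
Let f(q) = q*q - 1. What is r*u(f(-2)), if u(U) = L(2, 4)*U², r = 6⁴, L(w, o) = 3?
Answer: 34992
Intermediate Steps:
f(q) = -1 + q² (f(q) = q² - 1 = -1 + q²)
r = 1296
u(U) = 3*U²
r*u(f(-2)) = 1296*(3*(-1 + (-2)²)²) = 1296*(3*(-1 + 4)²) = 1296*(3*3²) = 1296*(3*9) = 1296*27 = 34992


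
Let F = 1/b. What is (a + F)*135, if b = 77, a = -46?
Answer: -478035/77 ≈ -6208.3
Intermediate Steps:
F = 1/77 ≈ 0.012987
(a + F)*135 = (-46 + 1/77)*135 = -3541/77*135 = -478035/77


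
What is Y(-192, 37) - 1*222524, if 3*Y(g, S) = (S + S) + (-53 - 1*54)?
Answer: -222535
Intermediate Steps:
Y(g, S) = -107/3 + 2*S/3 (Y(g, S) = ((S + S) + (-53 - 1*54))/3 = (2*S + (-53 - 54))/3 = (2*S - 107)/3 = (-107 + 2*S)/3 = -107/3 + 2*S/3)
Y(-192, 37) - 1*222524 = (-107/3 + (⅔)*37) - 1*222524 = (-107/3 + 74/3) - 222524 = -11 - 222524 = -222535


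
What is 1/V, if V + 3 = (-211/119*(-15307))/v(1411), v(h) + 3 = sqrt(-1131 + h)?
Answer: -142689687/1304792889173 + 384343463*sqrt(70)/5219171556692 ≈ 0.00050676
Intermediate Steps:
v(h) = -3 + sqrt(-1131 + h)
V = -3 + 3229777/(119*(-3 + 2*sqrt(70))) (V = -3 + (-211/119*(-15307))/(-3 + sqrt(-1131 + 1411)) = -3 + (-211*1/119*(-15307))/(-3 + sqrt(280)) = -3 + (-211/119*(-15307))/(-3 + 2*sqrt(70)) = -3 + 3229777/(119*(-3 + 2*sqrt(70))) ≈ 1973.3)
1/V = 1/(9592584/32249 + 6459554*sqrt(70)/32249)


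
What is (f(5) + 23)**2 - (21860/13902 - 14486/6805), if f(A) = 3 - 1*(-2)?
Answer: 37110732656/47301555 ≈ 784.56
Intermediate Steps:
f(A) = 5 (f(A) = 3 + 2 = 5)
(f(5) + 23)**2 - (21860/13902 - 14486/6805) = (5 + 23)**2 - (21860/13902 - 14486/6805) = 28**2 - (21860*(1/13902) - 14486*1/6805) = 784 - (10930/6951 - 14486/6805) = 784 - 1*(-26313536/47301555) = 784 + 26313536/47301555 = 37110732656/47301555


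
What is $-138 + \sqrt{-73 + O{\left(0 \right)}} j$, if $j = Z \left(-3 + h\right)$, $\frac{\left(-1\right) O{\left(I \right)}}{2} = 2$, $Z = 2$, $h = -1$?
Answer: $-138 - 8 i \sqrt{77} \approx -138.0 - 70.2 i$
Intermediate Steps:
$O{\left(I \right)} = -4$ ($O{\left(I \right)} = \left(-2\right) 2 = -4$)
$j = -8$ ($j = 2 \left(-3 - 1\right) = 2 \left(-4\right) = -8$)
$-138 + \sqrt{-73 + O{\left(0 \right)}} j = -138 + \sqrt{-73 - 4} \left(-8\right) = -138 + \sqrt{-77} \left(-8\right) = -138 + i \sqrt{77} \left(-8\right) = -138 - 8 i \sqrt{77}$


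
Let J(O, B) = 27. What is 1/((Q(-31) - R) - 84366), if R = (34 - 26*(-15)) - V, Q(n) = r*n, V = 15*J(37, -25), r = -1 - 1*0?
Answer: -1/84354 ≈ -1.1855e-5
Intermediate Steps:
r = -1 (r = -1 + 0 = -1)
V = 405 (V = 15*27 = 405)
Q(n) = -n
R = 19 (R = (34 - 26*(-15)) - 1*405 = (34 + 390) - 405 = 424 - 405 = 19)
1/((Q(-31) - R) - 84366) = 1/((-1*(-31) - 1*19) - 84366) = 1/((31 - 19) - 84366) = 1/(12 - 84366) = 1/(-84354) = -1/84354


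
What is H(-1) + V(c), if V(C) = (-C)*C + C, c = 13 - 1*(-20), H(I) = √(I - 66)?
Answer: -1056 + I*√67 ≈ -1056.0 + 8.1853*I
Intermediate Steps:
H(I) = √(-66 + I)
c = 33 (c = 13 + 20 = 33)
V(C) = C - C² (V(C) = -C² + C = C - C²)
H(-1) + V(c) = √(-66 - 1) + 33*(1 - 1*33) = √(-67) + 33*(1 - 33) = I*√67 + 33*(-32) = I*√67 - 1056 = -1056 + I*√67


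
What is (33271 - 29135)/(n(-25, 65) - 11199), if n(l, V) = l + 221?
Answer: -4136/11003 ≈ -0.37590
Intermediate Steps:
n(l, V) = 221 + l
(33271 - 29135)/(n(-25, 65) - 11199) = (33271 - 29135)/((221 - 25) - 11199) = 4136/(196 - 11199) = 4136/(-11003) = 4136*(-1/11003) = -4136/11003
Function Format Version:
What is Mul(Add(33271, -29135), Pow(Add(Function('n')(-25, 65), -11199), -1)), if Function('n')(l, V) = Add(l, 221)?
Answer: Rational(-4136, 11003) ≈ -0.37590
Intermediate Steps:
Function('n')(l, V) = Add(221, l)
Mul(Add(33271, -29135), Pow(Add(Function('n')(-25, 65), -11199), -1)) = Mul(Add(33271, -29135), Pow(Add(Add(221, -25), -11199), -1)) = Mul(4136, Pow(Add(196, -11199), -1)) = Mul(4136, Pow(-11003, -1)) = Mul(4136, Rational(-1, 11003)) = Rational(-4136, 11003)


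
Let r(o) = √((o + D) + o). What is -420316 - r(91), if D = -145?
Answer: -420316 - √37 ≈ -4.2032e+5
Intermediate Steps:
r(o) = √(-145 + 2*o) (r(o) = √((o - 145) + o) = √((-145 + o) + o) = √(-145 + 2*o))
-420316 - r(91) = -420316 - √(-145 + 2*91) = -420316 - √(-145 + 182) = -420316 - √37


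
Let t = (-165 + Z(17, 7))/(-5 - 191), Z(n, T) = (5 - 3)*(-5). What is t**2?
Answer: 625/784 ≈ 0.79719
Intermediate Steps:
Z(n, T) = -10 (Z(n, T) = 2*(-5) = -10)
t = 25/28 (t = (-165 - 10)/(-5 - 191) = -175/(-196) = -175*(-1/196) = 25/28 ≈ 0.89286)
t**2 = (25/28)**2 = 625/784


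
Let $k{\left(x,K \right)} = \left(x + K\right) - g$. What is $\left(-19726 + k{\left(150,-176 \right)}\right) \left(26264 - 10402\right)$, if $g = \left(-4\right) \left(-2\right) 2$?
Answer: $-313560016$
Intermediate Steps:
$g = 16$ ($g = 8 \cdot 2 = 16$)
$k{\left(x,K \right)} = -16 + K + x$ ($k{\left(x,K \right)} = \left(x + K\right) - 16 = \left(K + x\right) - 16 = -16 + K + x$)
$\left(-19726 + k{\left(150,-176 \right)}\right) \left(26264 - 10402\right) = \left(-19726 - 42\right) \left(26264 - 10402\right) = \left(-19726 - 42\right) 15862 = \left(-19768\right) 15862 = -313560016$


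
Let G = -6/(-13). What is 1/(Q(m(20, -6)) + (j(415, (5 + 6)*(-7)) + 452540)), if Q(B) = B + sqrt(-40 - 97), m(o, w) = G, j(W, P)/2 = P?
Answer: 76453312/34586443311729 - 169*I*sqrt(137)/34586443311729 ≈ 2.2105e-6 - 5.7193e-11*I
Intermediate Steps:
G = 6/13 (G = -6*(-1/13) = 6/13 ≈ 0.46154)
j(W, P) = 2*P
m(o, w) = 6/13
Q(B) = B + I*sqrt(137) (Q(B) = B + sqrt(-137) = B + I*sqrt(137))
1/(Q(m(20, -6)) + (j(415, (5 + 6)*(-7)) + 452540)) = 1/((6/13 + I*sqrt(137)) + (2*((5 + 6)*(-7)) + 452540)) = 1/((6/13 + I*sqrt(137)) + (2*(11*(-7)) + 452540)) = 1/((6/13 + I*sqrt(137)) + (2*(-77) + 452540)) = 1/((6/13 + I*sqrt(137)) + (-154 + 452540)) = 1/((6/13 + I*sqrt(137)) + 452386) = 1/(5881024/13 + I*sqrt(137))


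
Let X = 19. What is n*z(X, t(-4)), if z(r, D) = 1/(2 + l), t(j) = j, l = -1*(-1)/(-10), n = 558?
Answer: 5580/19 ≈ 293.68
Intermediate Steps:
l = -⅒ (l = 1*(-⅒) = -⅒ ≈ -0.10000)
z(r, D) = 10/19 (z(r, D) = 1/(2 - ⅒) = 1/(19/10) = 10/19)
n*z(X, t(-4)) = 558*(10/19) = 5580/19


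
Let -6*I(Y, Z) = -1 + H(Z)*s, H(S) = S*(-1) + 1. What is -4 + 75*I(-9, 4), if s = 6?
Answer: 467/2 ≈ 233.50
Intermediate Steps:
H(S) = 1 - S (H(S) = -S + 1 = 1 - S)
I(Y, Z) = -⅚ + Z (I(Y, Z) = -(-1 + (1 - Z)*6)/6 = -(-1 + (6 - 6*Z))/6 = -(5 - 6*Z)/6 = -⅚ + Z)
-4 + 75*I(-9, 4) = -4 + 75*(-⅚ + 4) = -4 + 75*(19/6) = -4 + 475/2 = 467/2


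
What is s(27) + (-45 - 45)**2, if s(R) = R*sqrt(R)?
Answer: 8100 + 81*sqrt(3) ≈ 8240.3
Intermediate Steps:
s(R) = R**(3/2)
s(27) + (-45 - 45)**2 = 27**(3/2) + (-45 - 45)**2 = 81*sqrt(3) + (-90)**2 = 81*sqrt(3) + 8100 = 8100 + 81*sqrt(3)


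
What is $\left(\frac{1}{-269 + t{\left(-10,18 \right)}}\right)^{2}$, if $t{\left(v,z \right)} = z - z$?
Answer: $\frac{1}{72361} \approx 1.382 \cdot 10^{-5}$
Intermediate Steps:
$t{\left(v,z \right)} = 0$
$\left(\frac{1}{-269 + t{\left(-10,18 \right)}}\right)^{2} = \left(\frac{1}{-269 + 0}\right)^{2} = \left(\frac{1}{-269}\right)^{2} = \left(- \frac{1}{269}\right)^{2} = \frac{1}{72361}$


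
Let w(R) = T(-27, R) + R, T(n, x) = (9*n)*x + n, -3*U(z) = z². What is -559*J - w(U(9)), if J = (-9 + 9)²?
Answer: -6507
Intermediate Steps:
U(z) = -z²/3
J = 0 (J = 0² = 0)
T(n, x) = n + 9*n*x (T(n, x) = 9*n*x + n = n + 9*n*x)
w(R) = -27 - 242*R (w(R) = -27*(1 + 9*R) + R = (-27 - 243*R) + R = -27 - 242*R)
-559*J - w(U(9)) = -559*0 - (-27 - (-242)*9²/3) = 0 - (-27 - (-242)*81/3) = 0 - (-27 - 242*(-27)) = 0 - (-27 + 6534) = 0 - 1*6507 = 0 - 6507 = -6507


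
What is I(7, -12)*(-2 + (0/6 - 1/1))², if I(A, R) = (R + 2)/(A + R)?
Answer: 18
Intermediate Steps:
I(A, R) = (2 + R)/(A + R)
I(7, -12)*(-2 + (0/6 - 1/1))² = ((2 - 12)/(7 - 12))*(-2 + (0/6 - 1/1))² = (-10/(-5))*(-2 + (0*(⅙) - 1*1))² = (-⅕*(-10))*(-2 + (0 - 1))² = 2*(-2 - 1)² = 2*(-3)² = 2*9 = 18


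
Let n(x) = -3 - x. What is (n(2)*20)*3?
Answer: -300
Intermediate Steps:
(n(2)*20)*3 = ((-3 - 1*2)*20)*3 = ((-3 - 2)*20)*3 = -5*20*3 = -100*3 = -300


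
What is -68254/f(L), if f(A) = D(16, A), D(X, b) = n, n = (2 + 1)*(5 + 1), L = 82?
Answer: -34127/9 ≈ -3791.9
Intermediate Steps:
n = 18 (n = 3*6 = 18)
D(X, b) = 18
f(A) = 18
-68254/f(L) = -68254/18 = -68254*1/18 = -34127/9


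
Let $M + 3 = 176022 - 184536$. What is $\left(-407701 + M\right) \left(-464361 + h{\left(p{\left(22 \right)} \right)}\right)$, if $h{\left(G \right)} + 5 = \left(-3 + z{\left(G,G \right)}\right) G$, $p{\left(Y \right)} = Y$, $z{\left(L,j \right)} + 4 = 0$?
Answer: $193341585360$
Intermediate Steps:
$z{\left(L,j \right)} = -4$ ($z{\left(L,j \right)} = -4 + 0 = -4$)
$M = -8517$ ($M = -3 + \left(176022 - 184536\right) = -3 - 8514 = -8517$)
$h{\left(G \right)} = -5 - 7 G$ ($h{\left(G \right)} = -5 + \left(-3 - 4\right) G = -5 - 7 G$)
$\left(-407701 + M\right) \left(-464361 + h{\left(p{\left(22 \right)} \right)}\right) = \left(-407701 - 8517\right) \left(-464361 - 159\right) = - 416218 \left(-464361 - 159\right) = \left(-416218\right) \left(-464520\right) = 193341585360$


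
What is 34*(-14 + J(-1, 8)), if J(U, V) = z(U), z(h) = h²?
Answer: -442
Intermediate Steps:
J(U, V) = U²
34*(-14 + J(-1, 8)) = 34*(-14 + (-1)²) = 34*(-14 + 1) = 34*(-13) = -442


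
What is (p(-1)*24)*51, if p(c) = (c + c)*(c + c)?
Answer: 4896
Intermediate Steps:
p(c) = 4*c² (p(c) = (2*c)*(2*c) = 4*c²)
(p(-1)*24)*51 = ((4*(-1)²)*24)*51 = ((4*1)*24)*51 = (4*24)*51 = 96*51 = 4896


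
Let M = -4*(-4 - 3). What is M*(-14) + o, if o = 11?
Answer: -381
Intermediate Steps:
M = 28 (M = -4*(-7) = 28)
M*(-14) + o = 28*(-14) + 11 = -392 + 11 = -381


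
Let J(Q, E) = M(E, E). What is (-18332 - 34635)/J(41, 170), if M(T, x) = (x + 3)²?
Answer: -52967/29929 ≈ -1.7698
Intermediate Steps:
M(T, x) = (3 + x)²
J(Q, E) = (3 + E)²
(-18332 - 34635)/J(41, 170) = (-18332 - 34635)/((3 + 170)²) = -52967/(173²) = -52967/29929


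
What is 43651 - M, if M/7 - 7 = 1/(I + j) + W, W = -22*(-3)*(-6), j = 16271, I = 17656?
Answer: 1573330691/33927 ≈ 46374.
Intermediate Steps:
W = -396 (W = 66*(-6) = -396)
M = -92383214/33927 (M = 49 + 7*(1/(17656 + 16271) - 396) = 49 + 7*(1/33927 - 396) = 49 + 7*(-13435091/33927) = 49 - 94045637/33927 = -92383214/33927 ≈ -2723.0)
43651 - M = 43651 - 1*(-92383214/33927) = 43651 + 92383214/33927 = 1573330691/33927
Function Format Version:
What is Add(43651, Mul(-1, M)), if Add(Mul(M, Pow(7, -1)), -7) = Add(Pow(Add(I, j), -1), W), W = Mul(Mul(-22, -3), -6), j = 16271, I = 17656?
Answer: Rational(1573330691, 33927) ≈ 46374.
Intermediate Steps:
W = -396 (W = Mul(66, -6) = -396)
M = Rational(-92383214, 33927) (M = Add(49, Mul(7, Add(Pow(Add(17656, 16271), -1), -396))) = Add(49, Mul(7, Add(Pow(33927, -1), -396))) = Add(49, Mul(7, Add(Rational(1, 33927), -396))) = Add(49, Mul(7, Rational(-13435091, 33927))) = Add(49, Rational(-94045637, 33927)) = Rational(-92383214, 33927) ≈ -2723.0)
Add(43651, Mul(-1, M)) = Add(43651, Mul(-1, Rational(-92383214, 33927))) = Add(43651, Rational(92383214, 33927)) = Rational(1573330691, 33927)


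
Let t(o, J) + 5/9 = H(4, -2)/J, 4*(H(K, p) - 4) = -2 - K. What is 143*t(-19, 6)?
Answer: -715/36 ≈ -19.861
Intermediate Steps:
H(K, p) = 7/2 - K/4 (H(K, p) = 4 + (-2 - K)/4 = 4 + (-1/2 - K/4) = 7/2 - K/4)
t(o, J) = -5/9 + 5/(2*J) (t(o, J) = -5/9 + (7/2 - 1/4*4)/J = -5/9 + (7/2 - 1)/J = -5/9 + 5/(2*J))
143*t(-19, 6) = 143*((5/18)*(9 - 2*6)/6) = 143*((5/18)*(1/6)*(9 - 12)) = 143*((5/18)*(1/6)*(-3)) = 143*(-5/36) = -715/36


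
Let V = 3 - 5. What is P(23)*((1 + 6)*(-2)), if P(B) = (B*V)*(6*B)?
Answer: 88872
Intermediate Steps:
V = -2
P(B) = -12*B² (P(B) = (B*(-2))*(6*B) = (-2*B)*(6*B) = -12*B²)
P(23)*((1 + 6)*(-2)) = (-12*23²)*((1 + 6)*(-2)) = (-12*529)*(7*(-2)) = -6348*(-14) = 88872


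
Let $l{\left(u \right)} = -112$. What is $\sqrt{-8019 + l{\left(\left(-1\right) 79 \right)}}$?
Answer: $i \sqrt{8131} \approx 90.172 i$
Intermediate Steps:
$\sqrt{-8019 + l{\left(\left(-1\right) 79 \right)}} = \sqrt{-8019 - 112} = \sqrt{-8131} = i \sqrt{8131}$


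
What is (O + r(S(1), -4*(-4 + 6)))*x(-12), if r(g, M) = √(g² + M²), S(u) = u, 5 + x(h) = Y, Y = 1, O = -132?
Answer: 528 - 4*√65 ≈ 495.75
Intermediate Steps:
x(h) = -4 (x(h) = -5 + 1 = -4)
r(g, M) = √(M² + g²)
(O + r(S(1), -4*(-4 + 6)))*x(-12) = (-132 + √((-4*(-4 + 6))² + 1²))*(-4) = (-132 + √((-4*2)² + 1))*(-4) = (-132 + √((-8)² + 1))*(-4) = (-132 + √(64 + 1))*(-4) = (-132 + √65)*(-4) = 528 - 4*√65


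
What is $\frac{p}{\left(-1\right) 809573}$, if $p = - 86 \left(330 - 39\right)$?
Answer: $\frac{25026}{809573} \approx 0.030913$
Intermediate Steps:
$p = -25026$ ($p = \left(-86\right) 291 = -25026$)
$\frac{p}{\left(-1\right) 809573} = - \frac{25026}{\left(-1\right) 809573} = - \frac{25026}{-809573} = \left(-25026\right) \left(- \frac{1}{809573}\right) = \frac{25026}{809573}$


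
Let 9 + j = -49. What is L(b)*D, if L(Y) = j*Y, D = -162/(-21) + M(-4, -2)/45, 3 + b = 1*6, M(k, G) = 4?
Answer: -142564/105 ≈ -1357.8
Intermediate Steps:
j = -58 (j = -9 - 49 = -58)
b = 3 (b = -3 + 1*6 = -3 + 6 = 3)
D = 2458/315 (D = -162/(-21) + 4/45 = -162*(-1/21) + 4*(1/45) = 54/7 + 4/45 = 2458/315 ≈ 7.8032)
L(Y) = -58*Y
L(b)*D = -58*3*(2458/315) = -174*2458/315 = -142564/105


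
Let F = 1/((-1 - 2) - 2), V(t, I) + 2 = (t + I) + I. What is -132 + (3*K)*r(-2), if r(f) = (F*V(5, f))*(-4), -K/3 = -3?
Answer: -768/5 ≈ -153.60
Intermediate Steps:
K = 9 (K = -3*(-3) = 9)
V(t, I) = -2 + t + 2*I (V(t, I) = -2 + ((t + I) + I) = -2 + ((I + t) + I) = -2 + (t + 2*I) = -2 + t + 2*I)
F = -⅕ (F = 1/(-3 - 2) = 1/(-5) = -⅕ ≈ -0.20000)
r(f) = 12/5 + 8*f/5 (r(f) = -(-2 + 5 + 2*f)/5*(-4) = -(3 + 2*f)/5*(-4) = (-⅗ - 2*f/5)*(-4) = 12/5 + 8*f/5)
-132 + (3*K)*r(-2) = -132 + (3*9)*(12/5 + (8/5)*(-2)) = -132 + 27*(12/5 - 16/5) = -132 + 27*(-⅘) = -132 - 108/5 = -768/5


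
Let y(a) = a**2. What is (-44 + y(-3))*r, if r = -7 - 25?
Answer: 1120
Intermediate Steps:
r = -32
(-44 + y(-3))*r = (-44 + (-3)**2)*(-32) = (-44 + 9)*(-32) = -35*(-32) = 1120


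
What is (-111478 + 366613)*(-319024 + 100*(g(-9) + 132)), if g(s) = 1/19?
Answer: -1482476205060/19 ≈ -7.8025e+10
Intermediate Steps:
g(s) = 1/19
(-111478 + 366613)*(-319024 + 100*(g(-9) + 132)) = (-111478 + 366613)*(-319024 + 100*(1/19 + 132)) = 255135*(-319024 + 100*(2509/19)) = 255135*(-319024 + 250900/19) = 255135*(-5810556/19) = -1482476205060/19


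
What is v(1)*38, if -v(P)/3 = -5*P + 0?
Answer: 570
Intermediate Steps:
v(P) = 15*P (v(P) = -3*(-5*P + 0) = -(-15)*P = 15*P)
v(1)*38 = (15*1)*38 = 15*38 = 570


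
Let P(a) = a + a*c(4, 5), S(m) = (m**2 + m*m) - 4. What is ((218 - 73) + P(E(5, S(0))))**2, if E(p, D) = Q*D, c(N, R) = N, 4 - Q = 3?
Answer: 15625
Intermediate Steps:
Q = 1 (Q = 4 - 1*3 = 4 - 3 = 1)
S(m) = -4 + 2*m**2 (S(m) = (m**2 + m**2) - 4 = 2*m**2 - 4 = -4 + 2*m**2)
E(p, D) = D (E(p, D) = 1*D = D)
P(a) = 5*a (P(a) = a + a*4 = a + 4*a = 5*a)
((218 - 73) + P(E(5, S(0))))**2 = ((218 - 73) + 5*(-4 + 2*0**2))**2 = (145 + 5*(-4 + 2*0))**2 = (145 + 5*(-4 + 0))**2 = (145 + 5*(-4))**2 = (145 - 20)**2 = 125**2 = 15625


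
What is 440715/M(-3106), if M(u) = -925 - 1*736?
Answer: -40065/151 ≈ -265.33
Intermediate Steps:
M(u) = -1661 (M(u) = -925 - 736 = -1661)
440715/M(-3106) = 440715/(-1661) = 440715*(-1/1661) = -40065/151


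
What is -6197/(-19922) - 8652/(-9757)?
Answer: 232829273/194378954 ≈ 1.1978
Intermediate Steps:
-6197/(-19922) - 8652/(-9757) = -6197*(-1/19922) - 8652*(-1/9757) = 6197/19922 + 8652/9757 = 232829273/194378954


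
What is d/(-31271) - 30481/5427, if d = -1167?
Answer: -946838042/169707717 ≈ -5.5792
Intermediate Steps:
d/(-31271) - 30481/5427 = -1167/(-31271) - 30481/5427 = -1167*(-1/31271) - 30481*1/5427 = 1167/31271 - 30481/5427 = -946838042/169707717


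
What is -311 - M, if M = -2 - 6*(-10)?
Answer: -369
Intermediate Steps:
M = 58 (M = -2 + 60 = 58)
-311 - M = -311 - 1*58 = -311 - 58 = -369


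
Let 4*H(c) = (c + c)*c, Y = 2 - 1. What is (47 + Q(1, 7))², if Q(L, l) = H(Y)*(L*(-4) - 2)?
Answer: 1936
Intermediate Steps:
Y = 1
H(c) = c²/2 (H(c) = ((c + c)*c)/4 = ((2*c)*c)/4 = (2*c²)/4 = c²/2)
Q(L, l) = -1 - 2*L (Q(L, l) = ((½)*1²)*(L*(-4) - 2) = ((½)*1)*(-4*L - 2) = (-2 - 4*L)/2 = -1 - 2*L)
(47 + Q(1, 7))² = (47 + (-1 - 2*1))² = (47 + (-1 - 2))² = (47 - 3)² = 44² = 1936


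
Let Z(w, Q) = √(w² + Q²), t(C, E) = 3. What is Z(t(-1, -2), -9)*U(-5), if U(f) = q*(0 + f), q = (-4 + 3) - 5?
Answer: 90*√10 ≈ 284.60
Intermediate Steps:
q = -6 (q = -1 - 5 = -6)
Z(w, Q) = √(Q² + w²)
U(f) = -6*f (U(f) = -6*(0 + f) = -6*f)
Z(t(-1, -2), -9)*U(-5) = √((-9)² + 3²)*(-6*(-5)) = √(81 + 9)*30 = √90*30 = (3*√10)*30 = 90*√10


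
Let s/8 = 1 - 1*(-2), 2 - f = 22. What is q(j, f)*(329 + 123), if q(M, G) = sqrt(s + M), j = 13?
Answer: 452*sqrt(37) ≈ 2749.4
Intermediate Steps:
f = -20 (f = 2 - 1*22 = 2 - 22 = -20)
s = 24 (s = 8*(1 - 1*(-2)) = 8*(1 + 2) = 8*3 = 24)
q(M, G) = sqrt(24 + M)
q(j, f)*(329 + 123) = sqrt(24 + 13)*(329 + 123) = sqrt(37)*452 = 452*sqrt(37)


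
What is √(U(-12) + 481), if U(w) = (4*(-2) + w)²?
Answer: √881 ≈ 29.682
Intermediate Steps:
U(w) = (-8 + w)²
√(U(-12) + 481) = √((-8 - 12)² + 481) = √((-20)² + 481) = √(400 + 481) = √881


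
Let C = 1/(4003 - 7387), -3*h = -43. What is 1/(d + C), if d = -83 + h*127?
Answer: 3384/5879135 ≈ 0.00057559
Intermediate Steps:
h = 43/3 (h = -1/3*(-43) = 43/3 ≈ 14.333)
d = 5212/3 (d = -83 + (43/3)*127 = -83 + 5461/3 = 5212/3 ≈ 1737.3)
C = -1/3384 (C = 1/(-3384) = -1/3384 ≈ -0.00029551)
1/(d + C) = 1/(5212/3 - 1/3384) = 1/(5879135/3384) = 3384/5879135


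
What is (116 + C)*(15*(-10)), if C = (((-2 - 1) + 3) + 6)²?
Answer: -22800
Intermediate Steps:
C = 36 (C = ((-3 + 3) + 6)² = (0 + 6)² = 6² = 36)
(116 + C)*(15*(-10)) = (116 + 36)*(15*(-10)) = 152*(-150) = -22800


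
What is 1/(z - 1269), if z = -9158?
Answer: -1/10427 ≈ -9.5905e-5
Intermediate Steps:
1/(z - 1269) = 1/(-9158 - 1269) = 1/(-10427) = -1/10427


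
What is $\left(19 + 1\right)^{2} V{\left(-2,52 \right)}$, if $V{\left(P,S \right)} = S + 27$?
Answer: $31600$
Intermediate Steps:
$V{\left(P,S \right)} = 27 + S$
$\left(19 + 1\right)^{2} V{\left(-2,52 \right)} = \left(19 + 1\right)^{2} \left(27 + 52\right) = 20^{2} \cdot 79 = 400 \cdot 79 = 31600$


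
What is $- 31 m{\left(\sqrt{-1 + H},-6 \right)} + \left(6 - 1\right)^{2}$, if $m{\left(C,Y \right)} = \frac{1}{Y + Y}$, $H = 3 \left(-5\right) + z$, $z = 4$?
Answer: $\frac{331}{12} \approx 27.583$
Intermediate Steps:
$H = -11$ ($H = 3 \left(-5\right) + 4 = -15 + 4 = -11$)
$m{\left(C,Y \right)} = \frac{1}{2 Y}$
$- 31 m{\left(\sqrt{-1 + H},-6 \right)} + \left(6 - 1\right)^{2} = - 31 \frac{1}{2 \left(-6\right)} + \left(6 - 1\right)^{2} = - 31 \cdot \frac{1}{2} \left(- \frac{1}{6}\right) + 5^{2} = \left(-31\right) \left(- \frac{1}{12}\right) + 25 = \frac{31}{12} + 25 = \frac{331}{12}$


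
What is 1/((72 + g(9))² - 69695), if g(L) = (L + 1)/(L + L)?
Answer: -81/5218886 ≈ -1.5521e-5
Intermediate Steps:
g(L) = (1 + L)/(2*L) (g(L) = (1 + L)/((2*L)) = (1 + L)*(1/(2*L)) = (1 + L)/(2*L))
1/((72 + g(9))² - 69695) = 1/((72 + (½)*(1 + 9)/9)² - 69695) = 1/((72 + (½)*(⅑)*10)² - 69695) = 1/((72 + 5/9)² - 69695) = 1/((653/9)² - 69695) = 1/(426409/81 - 69695) = 1/(-5218886/81) = -81/5218886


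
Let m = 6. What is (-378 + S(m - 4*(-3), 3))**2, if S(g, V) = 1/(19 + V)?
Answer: 69139225/484 ≈ 1.4285e+5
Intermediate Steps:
(-378 + S(m - 4*(-3), 3))**2 = (-378 + 1/(19 + 3))**2 = (-378 + 1/22)**2 = (-8315/22)**2 = 69139225/484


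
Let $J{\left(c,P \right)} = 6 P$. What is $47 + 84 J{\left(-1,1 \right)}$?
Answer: $551$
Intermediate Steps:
$47 + 84 J{\left(-1,1 \right)} = 47 + 84 \cdot 6 \cdot 1 = 47 + 84 \cdot 6 = 47 + 504 = 551$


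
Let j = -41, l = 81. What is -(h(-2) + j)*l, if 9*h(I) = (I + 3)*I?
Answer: 3339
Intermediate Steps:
h(I) = I*(3 + I)/9 (h(I) = ((I + 3)*I)/9 = ((3 + I)*I)/9 = (I*(3 + I))/9 = I*(3 + I)/9)
-(h(-2) + j)*l = -((⅑)*(-2)*(3 - 2) - 41)*81 = -((⅑)*(-2)*1 - 41)*81 = -(-2/9 - 41)*81 = -(-371)*81/9 = -1*(-3339) = 3339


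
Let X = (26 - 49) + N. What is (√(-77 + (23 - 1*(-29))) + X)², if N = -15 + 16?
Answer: 459 - 220*I ≈ 459.0 - 220.0*I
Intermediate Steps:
N = 1
X = -22 (X = (26 - 49) + 1 = -23 + 1 = -22)
(√(-77 + (23 - 1*(-29))) + X)² = (√(-77 + (23 - 1*(-29))) - 22)² = (√(-77 + (23 + 29)) - 22)² = (√(-77 + 52) - 22)² = (√(-25) - 22)² = (5*I - 22)² = (-22 + 5*I)²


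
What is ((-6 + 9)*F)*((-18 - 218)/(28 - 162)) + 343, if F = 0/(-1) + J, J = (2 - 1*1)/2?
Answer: 23158/67 ≈ 345.64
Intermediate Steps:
J = 1/2 (J = (2 - 1)*(1/2) = 1*(1/2) = 1/2 ≈ 0.50000)
F = 1/2 (F = 0/(-1) + 1/2 = 0*(-1) + 1/2 = 0 + 1/2 = 1/2 ≈ 0.50000)
((-6 + 9)*F)*((-18 - 218)/(28 - 162)) + 343 = ((-6 + 9)*(1/2))*((-18 - 218)/(28 - 162)) + 343 = (3*(1/2))*(-236/(-134)) + 343 = 3*(-236*(-1/134))/2 + 343 = (3/2)*(118/67) + 343 = 177/67 + 343 = 23158/67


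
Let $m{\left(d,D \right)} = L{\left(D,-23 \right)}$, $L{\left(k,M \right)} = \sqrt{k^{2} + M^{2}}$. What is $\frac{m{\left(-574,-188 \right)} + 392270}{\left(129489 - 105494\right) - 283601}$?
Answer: $- \frac{196135}{129803} - \frac{\sqrt{35873}}{259606} \approx -1.5117$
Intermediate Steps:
$L{\left(k,M \right)} = \sqrt{M^{2} + k^{2}}$
$m{\left(d,D \right)} = \sqrt{529 + D^{2}}$ ($m{\left(d,D \right)} = \sqrt{\left(-23\right)^{2} + D^{2}} = \sqrt{529 + D^{2}}$)
$\frac{m{\left(-574,-188 \right)} + 392270}{\left(129489 - 105494\right) - 283601} = \frac{\sqrt{529 + \left(-188\right)^{2}} + 392270}{\left(129489 - 105494\right) - 283601} = \frac{\sqrt{529 + 35344} + 392270}{\left(129489 - 105494\right) - 283601} = \frac{\sqrt{35873} + 392270}{23995 - 283601} = \frac{392270 + \sqrt{35873}}{-259606} = \left(392270 + \sqrt{35873}\right) \left(- \frac{1}{259606}\right) = - \frac{196135}{129803} - \frac{\sqrt{35873}}{259606}$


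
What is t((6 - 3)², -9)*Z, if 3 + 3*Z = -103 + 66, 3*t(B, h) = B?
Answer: -40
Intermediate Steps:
t(B, h) = B/3
Z = -40/3 (Z = -1 + (-103 + 66)/3 = -1 + (⅓)*(-37) = -1 - 37/3 = -40/3 ≈ -13.333)
t((6 - 3)², -9)*Z = ((6 - 3)²/3)*(-40/3) = ((⅓)*3²)*(-40/3) = ((⅓)*9)*(-40/3) = 3*(-40/3) = -40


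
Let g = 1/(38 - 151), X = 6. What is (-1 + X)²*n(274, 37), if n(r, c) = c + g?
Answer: 104500/113 ≈ 924.78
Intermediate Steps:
g = -1/113 (g = 1/(-113) = -1/113 ≈ -0.0088496)
n(r, c) = -1/113 + c (n(r, c) = c - 1/113 = -1/113 + c)
(-1 + X)²*n(274, 37) = (-1 + 6)²*(-1/113 + 37) = 5²*(4180/113) = 25*(4180/113) = 104500/113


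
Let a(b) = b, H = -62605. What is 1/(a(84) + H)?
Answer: -1/62521 ≈ -1.5995e-5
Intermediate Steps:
1/(a(84) + H) = 1/(84 - 62605) = 1/(-62521) = -1/62521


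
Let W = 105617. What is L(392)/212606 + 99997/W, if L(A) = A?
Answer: 10650682023/11227403951 ≈ 0.94863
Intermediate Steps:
L(392)/212606 + 99997/W = 392/212606 + 99997/105617 = 392*(1/212606) + 99997*(1/105617) = 196/106303 + 99997/105617 = 10650682023/11227403951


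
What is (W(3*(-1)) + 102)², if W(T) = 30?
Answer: 17424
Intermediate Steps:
(W(3*(-1)) + 102)² = (30 + 102)² = 132² = 17424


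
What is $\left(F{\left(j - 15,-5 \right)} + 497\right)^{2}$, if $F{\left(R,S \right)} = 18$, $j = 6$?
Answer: $265225$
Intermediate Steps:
$\left(F{\left(j - 15,-5 \right)} + 497\right)^{2} = \left(18 + 497\right)^{2} = 515^{2} = 265225$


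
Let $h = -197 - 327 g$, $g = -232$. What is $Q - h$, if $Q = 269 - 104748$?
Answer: $-180146$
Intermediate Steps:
$Q = -104479$ ($Q = 269 - 104748 = -104479$)
$h = 75667$ ($h = -197 - -75864 = -197 + 75864 = 75667$)
$Q - h = -104479 - 75667 = -180146$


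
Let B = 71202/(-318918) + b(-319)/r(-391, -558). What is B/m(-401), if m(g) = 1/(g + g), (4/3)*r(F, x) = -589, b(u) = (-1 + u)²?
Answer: 17477535106778/93921351 ≈ 1.8609e+5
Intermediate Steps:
r(F, x) = -1767/4 (r(F, x) = (¾)*(-589) = -1767/4)
B = -21792437789/93921351 (B = 71202/(-318918) + (-1 - 319)²/(-1767/4) = 71202*(-1/318918) + (-320)²*(-4/1767) = -11867/53153 + 102400*(-4/1767) = -11867/53153 - 409600/1767 = -21792437789/93921351 ≈ -232.03)
m(g) = 1/(2*g)
B/m(-401) = -21792437789/(93921351*((½)/(-401))) = -21792437789/(93921351*((½)*(-1/401))) = -21792437789/(93921351*(-1/802)) = -21792437789/93921351*(-802) = 17477535106778/93921351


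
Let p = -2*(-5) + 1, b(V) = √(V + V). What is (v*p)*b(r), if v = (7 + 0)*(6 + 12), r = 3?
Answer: 1386*√6 ≈ 3395.0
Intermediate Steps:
b(V) = √2*√V (b(V) = √(2*V) = √2*√V)
p = 11 (p = 10 + 1 = 11)
v = 126 (v = 7*18 = 126)
(v*p)*b(r) = (126*11)*(√2*√3) = 1386*√6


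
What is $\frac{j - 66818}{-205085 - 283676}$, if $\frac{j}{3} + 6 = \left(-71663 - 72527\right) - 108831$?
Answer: $\frac{825899}{488761} \approx 1.6898$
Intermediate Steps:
$j = -759081$ ($j = -18 + 3 \left(\left(-71663 - 72527\right) - 108831\right) = -18 + 3 \left(-144190 - 108831\right) = -18 + 3 \left(-253021\right) = -18 - 759063 = -759081$)
$\frac{j - 66818}{-205085 - 283676} = \frac{-759081 - 66818}{-205085 - 283676} = - \frac{825899}{-488761} = \left(-825899\right) \left(- \frac{1}{488761}\right) = \frac{825899}{488761}$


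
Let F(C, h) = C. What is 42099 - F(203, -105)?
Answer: 41896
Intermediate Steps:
42099 - F(203, -105) = 42099 - 1*203 = 42099 - 203 = 41896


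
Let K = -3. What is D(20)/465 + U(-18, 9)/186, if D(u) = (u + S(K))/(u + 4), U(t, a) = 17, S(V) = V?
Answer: 1037/11160 ≈ 0.092921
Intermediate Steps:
D(u) = (-3 + u)/(4 + u) (D(u) = (u - 3)/(u + 4) = (-3 + u)/(4 + u))
D(20)/465 + U(-18, 9)/186 = ((-3 + 20)/(4 + 20))/465 + 17/186 = (17/24)*(1/465) + 17*(1/186) = ((1/24)*17)*(1/465) + 17/186 = (17/24)*(1/465) + 17/186 = 17/11160 + 17/186 = 1037/11160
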